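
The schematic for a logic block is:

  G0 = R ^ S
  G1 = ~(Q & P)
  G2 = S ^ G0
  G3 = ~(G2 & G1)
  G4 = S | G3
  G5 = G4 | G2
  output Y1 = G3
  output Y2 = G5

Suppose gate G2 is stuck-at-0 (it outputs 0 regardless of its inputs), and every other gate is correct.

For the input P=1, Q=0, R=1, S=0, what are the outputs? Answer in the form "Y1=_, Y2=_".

Y1=1, Y2=1

Propagate with G2 forced: G0=1, G1=1, G2=0 [stuck-at-0], G3=1, G4=1, G5=1.
So the outputs are Y1=1, Y2=1. (Without the fault they would be Y1=0, Y2=1.)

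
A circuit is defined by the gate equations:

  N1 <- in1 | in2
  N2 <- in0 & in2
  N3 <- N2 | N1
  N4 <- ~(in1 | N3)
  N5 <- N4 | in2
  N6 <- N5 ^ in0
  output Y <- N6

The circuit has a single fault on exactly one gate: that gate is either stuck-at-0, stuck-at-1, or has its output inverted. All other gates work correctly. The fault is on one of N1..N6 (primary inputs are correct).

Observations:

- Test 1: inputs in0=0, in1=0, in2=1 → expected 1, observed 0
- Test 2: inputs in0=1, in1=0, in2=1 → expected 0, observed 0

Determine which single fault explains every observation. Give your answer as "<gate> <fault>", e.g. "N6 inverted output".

N6 stuck-at-0

Fault-free values for test 1 (in0=0, in1=0, in2=1): N1=1, N2=0, N3=1, N4=0, N5=1, N6=1, giving Y=1. Observed 0.
Test 1: faults giving observed 0 are {N5 stuck-at-0, N5 inverted output, N6 stuck-at-0, N6 inverted output}.
Test 2 (in0=1, in1=0, in2=1): fault-free N1=1, N2=1, N3=1, N4=0, N5=1, N6=0 → 0; observed 0. Eliminates N5 stuck-at-0, N5 inverted output, N6 inverted output.
Only N6 stuck-at-0 is consistent with every test.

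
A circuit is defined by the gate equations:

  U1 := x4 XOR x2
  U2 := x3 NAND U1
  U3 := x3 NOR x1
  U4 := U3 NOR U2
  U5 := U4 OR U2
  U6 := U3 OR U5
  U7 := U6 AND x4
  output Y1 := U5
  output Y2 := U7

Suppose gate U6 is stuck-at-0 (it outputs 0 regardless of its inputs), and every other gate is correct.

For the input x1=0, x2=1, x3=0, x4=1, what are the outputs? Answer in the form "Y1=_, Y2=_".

Y1=1, Y2=0

Propagate with U6 forced: U1=0, U2=1, U3=1, U4=0, U5=1, U6=0 [stuck-at-0], U7=0.
So the outputs are Y1=1, Y2=0. (Without the fault they would be Y1=1, Y2=1.)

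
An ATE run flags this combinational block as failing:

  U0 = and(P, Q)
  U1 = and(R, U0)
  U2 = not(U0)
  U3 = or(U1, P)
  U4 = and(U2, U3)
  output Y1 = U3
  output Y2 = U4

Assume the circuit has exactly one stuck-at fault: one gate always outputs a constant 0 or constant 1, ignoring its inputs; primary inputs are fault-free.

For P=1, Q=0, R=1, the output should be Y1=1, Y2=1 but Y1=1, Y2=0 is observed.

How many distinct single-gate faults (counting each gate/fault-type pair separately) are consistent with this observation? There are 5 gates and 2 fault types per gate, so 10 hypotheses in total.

Fault-free: U0=0, U1=0, U2=1, U3=1, U4=1 → Y1=1, Y2=1. Observed Y1=1, Y2=0.
  U0 stuck-at-0: output Y1=1, Y2=1 ✗
  U0 stuck-at-1: output Y1=1, Y2=0 ✓
  U1 stuck-at-0: output Y1=1, Y2=1 ✗
  U1 stuck-at-1: output Y1=1, Y2=1 ✗
  U2 stuck-at-0: output Y1=1, Y2=0 ✓
  U2 stuck-at-1: output Y1=1, Y2=1 ✗
  U3 stuck-at-0: output Y1=0, Y2=0 ✗
  U3 stuck-at-1: output Y1=1, Y2=1 ✗
  U4 stuck-at-0: output Y1=1, Y2=0 ✓
  U4 stuck-at-1: output Y1=1, Y2=1 ✗
Consistent faults: {U0 stuck-at-1, U2 stuck-at-0, U4 stuck-at-0} — 3 in all.

3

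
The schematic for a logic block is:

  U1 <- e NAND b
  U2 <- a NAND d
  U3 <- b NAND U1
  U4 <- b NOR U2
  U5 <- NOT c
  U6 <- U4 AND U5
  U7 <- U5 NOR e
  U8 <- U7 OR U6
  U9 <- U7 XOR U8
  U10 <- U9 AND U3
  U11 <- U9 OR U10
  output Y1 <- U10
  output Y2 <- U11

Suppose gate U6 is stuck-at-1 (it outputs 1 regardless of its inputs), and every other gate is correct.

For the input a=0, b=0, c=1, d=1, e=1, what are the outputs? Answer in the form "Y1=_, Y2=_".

Y1=1, Y2=1

Propagate with U6 forced: U1=1, U2=1, U3=1, U4=0, U5=0, U6=1 [stuck-at-1], U7=0, U8=1, U9=1, U10=1, U11=1.
So the outputs are Y1=1, Y2=1. (Without the fault they would be Y1=0, Y2=0.)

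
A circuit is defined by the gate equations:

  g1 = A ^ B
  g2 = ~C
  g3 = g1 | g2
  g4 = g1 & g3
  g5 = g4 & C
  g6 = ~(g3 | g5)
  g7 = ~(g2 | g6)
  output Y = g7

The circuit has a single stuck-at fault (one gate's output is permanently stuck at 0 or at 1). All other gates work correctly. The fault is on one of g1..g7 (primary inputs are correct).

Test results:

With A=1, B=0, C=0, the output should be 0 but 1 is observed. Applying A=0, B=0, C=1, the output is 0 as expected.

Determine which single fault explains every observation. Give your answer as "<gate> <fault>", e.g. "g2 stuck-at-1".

Fault-free values for test 1 (A=1, B=0, C=0): g1=1, g2=1, g3=1, g4=1, g5=0, g6=0, g7=0, giving Y=0. Observed 1.
Test 1: faults giving observed 1 are {g2 stuck-at-0, g7 stuck-at-1}.
Test 2 (A=0, B=0, C=1): fault-free g1=0, g2=0, g3=0, g4=0, g5=0, g6=1, g7=0 → 0; observed 0. Eliminates g7 stuck-at-1.
Only g2 stuck-at-0 is consistent with every test.

g2 stuck-at-0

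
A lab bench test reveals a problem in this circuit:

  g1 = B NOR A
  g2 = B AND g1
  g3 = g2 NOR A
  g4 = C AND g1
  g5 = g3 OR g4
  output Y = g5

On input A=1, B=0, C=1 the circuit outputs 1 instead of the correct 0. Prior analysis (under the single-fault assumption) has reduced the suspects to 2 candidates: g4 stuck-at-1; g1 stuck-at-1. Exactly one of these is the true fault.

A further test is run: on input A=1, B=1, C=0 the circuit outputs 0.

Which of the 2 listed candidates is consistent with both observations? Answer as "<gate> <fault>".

g1 stuck-at-1

Evaluate each candidate on input A=1, B=1, C=0:
  g4 stuck-at-1: g1=0, g2=0, g3=0, g4=1 [stuck-at-1], g5=1 → 1 — eliminated
  g1 stuck-at-1: g1=1 [stuck-at-1], g2=1, g3=0, g4=0, g5=0 → 0 — matches
Only g1 stuck-at-1 reproduces the observed 0.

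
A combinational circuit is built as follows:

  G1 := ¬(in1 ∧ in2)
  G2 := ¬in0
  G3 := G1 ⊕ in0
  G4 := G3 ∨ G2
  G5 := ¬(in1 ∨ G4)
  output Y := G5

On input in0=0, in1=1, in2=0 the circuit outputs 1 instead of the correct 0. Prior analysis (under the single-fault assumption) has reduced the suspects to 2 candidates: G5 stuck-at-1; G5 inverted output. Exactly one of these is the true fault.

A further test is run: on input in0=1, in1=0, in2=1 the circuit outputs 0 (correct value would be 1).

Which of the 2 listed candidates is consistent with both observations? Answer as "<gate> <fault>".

G5 inverted output

Evaluate each candidate on input in0=1, in1=0, in2=1:
  G5 stuck-at-1: G1=1, G2=0, G3=0, G4=0, G5=1 [stuck-at-1] → 1 — eliminated
  G5 inverted output: G1=1, G2=0, G3=0, G4=0, G5=0 [inverted output] → 0 — matches
Only G5 inverted output reproduces the observed 0.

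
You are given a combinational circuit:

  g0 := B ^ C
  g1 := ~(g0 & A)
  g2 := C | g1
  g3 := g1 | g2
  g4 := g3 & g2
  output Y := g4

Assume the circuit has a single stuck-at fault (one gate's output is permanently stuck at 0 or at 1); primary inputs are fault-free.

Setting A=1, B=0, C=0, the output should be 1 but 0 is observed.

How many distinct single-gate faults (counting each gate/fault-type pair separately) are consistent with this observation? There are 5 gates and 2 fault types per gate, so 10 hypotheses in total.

Fault-free: g0=0, g1=1, g2=1, g3=1, g4=1 → 1. Observed 0.
  g0 stuck-at-0: output 1 ✗
  g0 stuck-at-1: output 0 ✓
  g1 stuck-at-0: output 0 ✓
  g1 stuck-at-1: output 1 ✗
  g2 stuck-at-0: output 0 ✓
  g2 stuck-at-1: output 1 ✗
  g3 stuck-at-0: output 0 ✓
  g3 stuck-at-1: output 1 ✗
  g4 stuck-at-0: output 0 ✓
  g4 stuck-at-1: output 1 ✗
Consistent faults: {g0 stuck-at-1, g1 stuck-at-0, g2 stuck-at-0, g3 stuck-at-0, g4 stuck-at-0} — 5 in all.

5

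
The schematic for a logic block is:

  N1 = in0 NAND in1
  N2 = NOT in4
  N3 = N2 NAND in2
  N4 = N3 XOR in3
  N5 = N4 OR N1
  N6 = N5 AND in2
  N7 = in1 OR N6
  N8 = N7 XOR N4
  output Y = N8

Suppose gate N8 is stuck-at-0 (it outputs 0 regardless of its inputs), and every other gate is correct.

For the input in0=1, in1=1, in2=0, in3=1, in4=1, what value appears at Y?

0

Propagate with N8 forced: N1=0, N2=0, N3=1, N4=0, N5=0, N6=0, N7=1, N8=0 [stuck-at-0].
So Y = 0. (Without the fault it would be 1.)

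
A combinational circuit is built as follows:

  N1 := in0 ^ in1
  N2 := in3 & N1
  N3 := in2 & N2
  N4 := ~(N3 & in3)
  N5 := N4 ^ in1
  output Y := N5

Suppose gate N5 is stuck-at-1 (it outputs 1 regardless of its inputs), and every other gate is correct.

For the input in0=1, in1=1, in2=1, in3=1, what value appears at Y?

1

Propagate with N5 forced: N1=0, N2=0, N3=0, N4=1, N5=1 [stuck-at-1].
So Y = 1. (Without the fault it would be 0.)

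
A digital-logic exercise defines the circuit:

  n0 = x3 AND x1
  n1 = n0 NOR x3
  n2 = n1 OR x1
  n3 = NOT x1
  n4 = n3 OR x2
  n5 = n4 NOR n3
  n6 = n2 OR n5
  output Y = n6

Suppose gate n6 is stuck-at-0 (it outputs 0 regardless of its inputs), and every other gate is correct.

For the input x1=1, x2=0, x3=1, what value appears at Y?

0

Propagate with n6 forced: n0=1, n1=0, n2=1, n3=0, n4=0, n5=1, n6=0 [stuck-at-0].
So Y = 0. (Without the fault it would be 1.)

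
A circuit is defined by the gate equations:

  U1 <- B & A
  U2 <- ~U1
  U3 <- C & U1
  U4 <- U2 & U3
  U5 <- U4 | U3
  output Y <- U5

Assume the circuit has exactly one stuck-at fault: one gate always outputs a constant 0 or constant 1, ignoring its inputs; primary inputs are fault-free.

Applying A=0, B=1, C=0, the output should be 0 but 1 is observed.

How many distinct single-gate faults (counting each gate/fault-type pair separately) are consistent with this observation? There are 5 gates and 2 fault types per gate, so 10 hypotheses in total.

3

Fault-free: U1=0, U2=1, U3=0, U4=0, U5=0 → 0. Observed 1.
  U1 stuck-at-0: output 0 ✗
  U1 stuck-at-1: output 0 ✗
  U2 stuck-at-0: output 0 ✗
  U2 stuck-at-1: output 0 ✗
  U3 stuck-at-0: output 0 ✗
  U3 stuck-at-1: output 1 ✓
  U4 stuck-at-0: output 0 ✗
  U4 stuck-at-1: output 1 ✓
  U5 stuck-at-0: output 0 ✗
  U5 stuck-at-1: output 1 ✓
Consistent faults: {U3 stuck-at-1, U4 stuck-at-1, U5 stuck-at-1} — 3 in all.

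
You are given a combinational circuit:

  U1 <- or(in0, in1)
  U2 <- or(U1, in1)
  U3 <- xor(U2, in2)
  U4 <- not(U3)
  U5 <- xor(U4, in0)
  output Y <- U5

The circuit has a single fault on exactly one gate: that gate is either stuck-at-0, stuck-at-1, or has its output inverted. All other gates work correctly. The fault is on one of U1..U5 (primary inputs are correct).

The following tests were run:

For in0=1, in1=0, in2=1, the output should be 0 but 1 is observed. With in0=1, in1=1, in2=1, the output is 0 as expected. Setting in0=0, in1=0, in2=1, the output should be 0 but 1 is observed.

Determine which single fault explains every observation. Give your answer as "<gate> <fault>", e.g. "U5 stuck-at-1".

Fault-free values for test 1 (in0=1, in1=0, in2=1): U1=1, U2=1, U3=0, U4=1, U5=0, giving Y=0. Observed 1.
Test 1: faults giving observed 1 are {U1 stuck-at-0, U1 inverted output, U2 stuck-at-0, U2 inverted output, U3 stuck-at-1, U3 inverted output, U4 stuck-at-0, U4 inverted output, U5 stuck-at-1, U5 inverted output}.
Test 2 (in0=1, in1=1, in2=1): fault-free U1=1, U2=1, U3=0, U4=1, U5=0 → 0; observed 0. Eliminates U2 stuck-at-0, U2 inverted output, U3 stuck-at-1, U3 inverted output, U4 stuck-at-0, U4 inverted output, U5 stuck-at-1, U5 inverted output.
Test 3 (in0=0, in1=0, in2=1): fault-free U1=0, U2=0, U3=1, U4=0, U5=0 → 0; observed 1. Eliminates U1 stuck-at-0.
Only U1 inverted output is consistent with every test.

U1 inverted output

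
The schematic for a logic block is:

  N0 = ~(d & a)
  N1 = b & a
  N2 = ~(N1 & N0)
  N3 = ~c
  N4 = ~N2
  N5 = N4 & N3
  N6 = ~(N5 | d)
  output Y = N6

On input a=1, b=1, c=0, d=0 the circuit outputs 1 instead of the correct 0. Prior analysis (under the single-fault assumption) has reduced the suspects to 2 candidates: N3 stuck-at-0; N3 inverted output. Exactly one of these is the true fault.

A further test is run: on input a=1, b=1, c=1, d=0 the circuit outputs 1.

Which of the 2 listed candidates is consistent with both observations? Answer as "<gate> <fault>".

N3 stuck-at-0

Evaluate each candidate on input a=1, b=1, c=1, d=0:
  N3 stuck-at-0: N0=1, N1=1, N2=0, N3=0 [stuck-at-0], N4=1, N5=0, N6=1 → 1 — matches
  N3 inverted output: N0=1, N1=1, N2=0, N3=1 [inverted output], N4=1, N5=1, N6=0 → 0 — eliminated
Only N3 stuck-at-0 reproduces the observed 1.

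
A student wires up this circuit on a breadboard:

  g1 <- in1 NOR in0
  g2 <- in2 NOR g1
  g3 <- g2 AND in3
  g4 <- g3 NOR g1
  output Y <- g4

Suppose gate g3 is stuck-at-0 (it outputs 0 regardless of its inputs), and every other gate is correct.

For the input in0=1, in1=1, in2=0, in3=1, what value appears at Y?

Propagate with g3 forced: g1=0, g2=1, g3=0 [stuck-at-0], g4=1.
So Y = 1. (Without the fault it would be 0.)

1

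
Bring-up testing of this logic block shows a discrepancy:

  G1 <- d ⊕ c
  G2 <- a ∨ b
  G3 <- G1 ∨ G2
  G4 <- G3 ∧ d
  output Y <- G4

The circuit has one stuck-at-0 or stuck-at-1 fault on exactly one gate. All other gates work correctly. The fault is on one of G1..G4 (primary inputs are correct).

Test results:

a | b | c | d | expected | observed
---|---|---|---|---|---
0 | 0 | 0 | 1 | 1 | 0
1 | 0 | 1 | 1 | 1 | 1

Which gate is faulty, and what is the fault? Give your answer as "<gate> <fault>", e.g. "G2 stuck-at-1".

Fault-free values for test 1 (a=0, b=0, c=0, d=1): G1=1, G2=0, G3=1, G4=1, giving Y=1. Observed 0.
Test 1: faults giving observed 0 are {G1 stuck-at-0, G3 stuck-at-0, G4 stuck-at-0}.
Test 2 (a=1, b=0, c=1, d=1): fault-free G1=0, G2=1, G3=1, G4=1 → 1; observed 1. Eliminates G3 stuck-at-0, G4 stuck-at-0.
Only G1 stuck-at-0 is consistent with every test.

G1 stuck-at-0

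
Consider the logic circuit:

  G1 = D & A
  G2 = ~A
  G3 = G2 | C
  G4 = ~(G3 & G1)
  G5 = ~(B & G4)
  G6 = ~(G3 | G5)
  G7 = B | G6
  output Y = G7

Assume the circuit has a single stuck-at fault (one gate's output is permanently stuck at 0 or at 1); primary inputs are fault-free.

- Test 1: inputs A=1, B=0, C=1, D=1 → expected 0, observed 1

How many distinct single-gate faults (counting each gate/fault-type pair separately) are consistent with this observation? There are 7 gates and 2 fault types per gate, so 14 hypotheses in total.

2

Fault-free: G1=1, G2=0, G3=1, G4=0, G5=1, G6=0, G7=0 → 0. Observed 1.
  G1 stuck-at-0: output 0 ✗
  G1 stuck-at-1: output 0 ✗
  G2 stuck-at-0: output 0 ✗
  G2 stuck-at-1: output 0 ✗
  G3 stuck-at-0: output 0 ✗
  G3 stuck-at-1: output 0 ✗
  G4 stuck-at-0: output 0 ✗
  G4 stuck-at-1: output 0 ✗
  G5 stuck-at-0: output 0 ✗
  G5 stuck-at-1: output 0 ✗
  G6 stuck-at-0: output 0 ✗
  G6 stuck-at-1: output 1 ✓
  G7 stuck-at-0: output 0 ✗
  G7 stuck-at-1: output 1 ✓
Consistent faults: {G6 stuck-at-1, G7 stuck-at-1} — 2 in all.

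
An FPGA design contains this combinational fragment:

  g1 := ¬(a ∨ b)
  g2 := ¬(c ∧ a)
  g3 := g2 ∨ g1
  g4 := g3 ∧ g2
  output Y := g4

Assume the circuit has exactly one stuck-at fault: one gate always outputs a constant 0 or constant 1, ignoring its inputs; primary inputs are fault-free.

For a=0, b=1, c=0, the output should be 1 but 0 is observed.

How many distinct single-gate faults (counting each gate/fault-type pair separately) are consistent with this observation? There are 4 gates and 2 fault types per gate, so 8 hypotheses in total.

3

Fault-free: g1=0, g2=1, g3=1, g4=1 → 1. Observed 0.
  g1 stuck-at-0: output 1 ✗
  g1 stuck-at-1: output 1 ✗
  g2 stuck-at-0: output 0 ✓
  g2 stuck-at-1: output 1 ✗
  g3 stuck-at-0: output 0 ✓
  g3 stuck-at-1: output 1 ✗
  g4 stuck-at-0: output 0 ✓
  g4 stuck-at-1: output 1 ✗
Consistent faults: {g2 stuck-at-0, g3 stuck-at-0, g4 stuck-at-0} — 3 in all.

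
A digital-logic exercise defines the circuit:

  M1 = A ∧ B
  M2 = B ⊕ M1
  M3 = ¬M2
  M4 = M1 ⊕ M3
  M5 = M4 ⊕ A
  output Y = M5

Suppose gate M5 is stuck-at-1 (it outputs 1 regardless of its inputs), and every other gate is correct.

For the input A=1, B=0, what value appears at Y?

1

Propagate with M5 forced: M1=0, M2=0, M3=1, M4=1, M5=1 [stuck-at-1].
So Y = 1. (Without the fault it would be 0.)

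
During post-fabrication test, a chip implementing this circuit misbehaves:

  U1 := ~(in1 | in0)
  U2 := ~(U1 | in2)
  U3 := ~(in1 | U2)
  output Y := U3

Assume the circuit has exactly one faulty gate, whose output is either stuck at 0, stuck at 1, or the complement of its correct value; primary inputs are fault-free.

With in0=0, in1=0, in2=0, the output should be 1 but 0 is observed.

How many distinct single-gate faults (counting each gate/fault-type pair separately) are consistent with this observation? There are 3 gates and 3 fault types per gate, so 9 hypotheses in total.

6

Fault-free: U1=1, U2=0, U3=1 → 1. Observed 0.
  U1 stuck-at-0: output 0 ✓
  U1 stuck-at-1: output 1 ✗
  U1 inverted output: output 0 ✓
  U2 stuck-at-0: output 1 ✗
  U2 stuck-at-1: output 0 ✓
  U2 inverted output: output 0 ✓
  U3 stuck-at-0: output 0 ✓
  U3 stuck-at-1: output 1 ✗
  U3 inverted output: output 0 ✓
Consistent faults: {U1 stuck-at-0, U1 inverted output, U2 stuck-at-1, U2 inverted output, U3 stuck-at-0, U3 inverted output} — 6 in all.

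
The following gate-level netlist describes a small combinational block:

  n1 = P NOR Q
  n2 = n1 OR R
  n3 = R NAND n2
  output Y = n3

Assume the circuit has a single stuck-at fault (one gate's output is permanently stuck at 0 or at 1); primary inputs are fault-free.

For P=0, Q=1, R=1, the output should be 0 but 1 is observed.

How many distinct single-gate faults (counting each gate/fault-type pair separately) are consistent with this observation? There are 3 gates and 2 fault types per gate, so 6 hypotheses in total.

Fault-free: n1=0, n2=1, n3=0 → 0. Observed 1.
  n1 stuck-at-0: output 0 ✗
  n1 stuck-at-1: output 0 ✗
  n2 stuck-at-0: output 1 ✓
  n2 stuck-at-1: output 0 ✗
  n3 stuck-at-0: output 0 ✗
  n3 stuck-at-1: output 1 ✓
Consistent faults: {n2 stuck-at-0, n3 stuck-at-1} — 2 in all.

2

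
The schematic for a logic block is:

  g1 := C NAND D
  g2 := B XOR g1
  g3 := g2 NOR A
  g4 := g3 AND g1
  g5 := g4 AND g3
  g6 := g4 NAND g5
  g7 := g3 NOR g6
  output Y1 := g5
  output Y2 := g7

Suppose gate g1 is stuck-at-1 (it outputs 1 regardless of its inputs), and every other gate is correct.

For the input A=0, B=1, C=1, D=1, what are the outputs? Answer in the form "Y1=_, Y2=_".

Y1=1, Y2=0

Propagate with g1 forced: g1=1 [stuck-at-1], g2=0, g3=1, g4=1, g5=1, g6=0, g7=0.
So the outputs are Y1=1, Y2=0. (Without the fault they would be Y1=0, Y2=0.)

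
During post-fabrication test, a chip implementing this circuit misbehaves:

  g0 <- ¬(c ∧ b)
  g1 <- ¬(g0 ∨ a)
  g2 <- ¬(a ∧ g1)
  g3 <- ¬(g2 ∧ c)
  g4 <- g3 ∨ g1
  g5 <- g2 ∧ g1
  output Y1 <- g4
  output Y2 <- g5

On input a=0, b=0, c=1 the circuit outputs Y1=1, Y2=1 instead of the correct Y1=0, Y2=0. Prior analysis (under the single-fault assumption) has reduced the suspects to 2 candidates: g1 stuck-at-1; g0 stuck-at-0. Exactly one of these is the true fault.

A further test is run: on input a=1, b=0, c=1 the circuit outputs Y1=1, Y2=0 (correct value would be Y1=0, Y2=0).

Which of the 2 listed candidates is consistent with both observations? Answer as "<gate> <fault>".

Evaluate each candidate on input a=1, b=0, c=1:
  g1 stuck-at-1: g0=1, g1=1 [stuck-at-1], g2=0, g3=1, g4=1, g5=0 → Y1=1, Y2=0 — matches
  g0 stuck-at-0: g0=0 [stuck-at-0], g1=0, g2=1, g3=0, g4=0, g5=0 → Y1=0, Y2=0 — eliminated
Only g1 stuck-at-1 reproduces the observed Y1=1, Y2=0.

g1 stuck-at-1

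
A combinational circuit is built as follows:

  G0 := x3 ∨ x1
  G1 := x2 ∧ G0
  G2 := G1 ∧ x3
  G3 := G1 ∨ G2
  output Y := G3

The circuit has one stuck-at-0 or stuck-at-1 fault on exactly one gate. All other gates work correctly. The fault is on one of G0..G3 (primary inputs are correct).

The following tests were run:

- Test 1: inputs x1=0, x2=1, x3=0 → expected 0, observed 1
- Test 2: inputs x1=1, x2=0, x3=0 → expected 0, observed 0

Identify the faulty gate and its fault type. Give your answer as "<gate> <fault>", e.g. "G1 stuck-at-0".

G0 stuck-at-1

Fault-free values for test 1 (x1=0, x2=1, x3=0): G0=0, G1=0, G2=0, G3=0, giving Y=0. Observed 1.
Test 1: faults giving observed 1 are {G0 stuck-at-1, G1 stuck-at-1, G2 stuck-at-1, G3 stuck-at-1}.
Test 2 (x1=1, x2=0, x3=0): fault-free G0=1, G1=0, G2=0, G3=0 → 0; observed 0. Eliminates G1 stuck-at-1, G2 stuck-at-1, G3 stuck-at-1.
Only G0 stuck-at-1 is consistent with every test.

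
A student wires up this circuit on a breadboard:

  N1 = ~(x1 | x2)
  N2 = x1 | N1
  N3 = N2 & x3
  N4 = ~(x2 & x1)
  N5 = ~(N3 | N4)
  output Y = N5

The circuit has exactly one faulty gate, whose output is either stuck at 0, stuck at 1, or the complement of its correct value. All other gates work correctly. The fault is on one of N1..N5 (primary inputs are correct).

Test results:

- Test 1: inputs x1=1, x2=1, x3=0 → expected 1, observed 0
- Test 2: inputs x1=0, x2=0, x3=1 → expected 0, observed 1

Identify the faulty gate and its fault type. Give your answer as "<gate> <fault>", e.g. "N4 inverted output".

Fault-free values for test 1 (x1=1, x2=1, x3=0): N1=0, N2=1, N3=0, N4=0, N5=1, giving Y=1. Observed 0.
Test 1: faults giving observed 0 are {N3 stuck-at-1, N3 inverted output, N4 stuck-at-1, N4 inverted output, N5 stuck-at-0, N5 inverted output}.
Test 2 (x1=0, x2=0, x3=1): fault-free N1=1, N2=1, N3=1, N4=1, N5=0 → 0; observed 1. Eliminates N3 stuck-at-1, N3 inverted output, N4 stuck-at-1, N4 inverted output, N5 stuck-at-0.
Only N5 inverted output is consistent with every test.

N5 inverted output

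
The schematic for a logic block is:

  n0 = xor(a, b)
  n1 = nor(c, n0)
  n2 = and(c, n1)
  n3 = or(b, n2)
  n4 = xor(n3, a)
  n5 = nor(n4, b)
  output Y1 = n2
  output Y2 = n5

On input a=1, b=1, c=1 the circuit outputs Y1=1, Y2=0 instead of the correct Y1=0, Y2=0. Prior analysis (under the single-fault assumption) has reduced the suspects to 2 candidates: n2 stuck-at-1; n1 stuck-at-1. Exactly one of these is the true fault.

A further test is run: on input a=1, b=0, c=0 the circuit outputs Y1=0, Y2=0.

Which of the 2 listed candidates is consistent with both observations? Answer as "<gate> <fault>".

Evaluate each candidate on input a=1, b=0, c=0:
  n2 stuck-at-1: n0=1, n1=0, n2=1 [stuck-at-1], n3=1, n4=0, n5=1 → Y1=1, Y2=1 — eliminated
  n1 stuck-at-1: n0=1, n1=1 [stuck-at-1], n2=0, n3=0, n4=1, n5=0 → Y1=0, Y2=0 — matches
Only n1 stuck-at-1 reproduces the observed Y1=0, Y2=0.

n1 stuck-at-1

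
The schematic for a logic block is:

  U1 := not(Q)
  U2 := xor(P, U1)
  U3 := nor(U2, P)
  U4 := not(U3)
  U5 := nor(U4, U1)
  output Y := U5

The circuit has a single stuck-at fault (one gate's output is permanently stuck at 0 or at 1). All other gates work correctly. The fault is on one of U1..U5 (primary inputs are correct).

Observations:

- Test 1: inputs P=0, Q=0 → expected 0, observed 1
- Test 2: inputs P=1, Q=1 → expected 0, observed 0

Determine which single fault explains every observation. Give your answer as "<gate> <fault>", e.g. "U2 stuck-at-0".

Fault-free values for test 1 (P=0, Q=0): U1=1, U2=1, U3=0, U4=1, U5=0, giving Y=0. Observed 1.
Test 1: faults giving observed 1 are {U1 stuck-at-0, U5 stuck-at-1}.
Test 2 (P=1, Q=1): fault-free U1=0, U2=1, U3=0, U4=1, U5=0 → 0; observed 0. Eliminates U5 stuck-at-1.
Only U1 stuck-at-0 is consistent with every test.

U1 stuck-at-0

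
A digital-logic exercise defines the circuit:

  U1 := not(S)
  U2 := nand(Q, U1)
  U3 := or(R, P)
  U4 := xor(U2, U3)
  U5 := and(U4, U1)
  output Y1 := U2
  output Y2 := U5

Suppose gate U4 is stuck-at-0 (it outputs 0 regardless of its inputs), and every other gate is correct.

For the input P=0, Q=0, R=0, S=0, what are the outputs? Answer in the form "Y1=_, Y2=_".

Propagate with U4 forced: U1=1, U2=1, U3=0, U4=0 [stuck-at-0], U5=0.
So the outputs are Y1=1, Y2=0. (Without the fault they would be Y1=1, Y2=1.)

Y1=1, Y2=0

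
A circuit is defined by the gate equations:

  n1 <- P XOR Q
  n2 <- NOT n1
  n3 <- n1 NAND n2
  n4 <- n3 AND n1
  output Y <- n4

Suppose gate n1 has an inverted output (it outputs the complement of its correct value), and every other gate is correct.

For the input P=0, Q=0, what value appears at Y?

1

Propagate with n1 forced: n1=1 [inverted output], n2=0, n3=1, n4=1.
So Y = 1. (Without the fault it would be 0.)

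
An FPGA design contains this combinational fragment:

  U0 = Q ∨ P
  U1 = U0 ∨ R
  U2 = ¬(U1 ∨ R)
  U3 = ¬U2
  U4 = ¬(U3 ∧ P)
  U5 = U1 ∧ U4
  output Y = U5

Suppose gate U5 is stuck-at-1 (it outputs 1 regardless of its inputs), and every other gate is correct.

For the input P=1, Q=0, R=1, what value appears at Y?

Propagate with U5 forced: U0=1, U1=1, U2=0, U3=1, U4=0, U5=1 [stuck-at-1].
So Y = 1. (Without the fault it would be 0.)

1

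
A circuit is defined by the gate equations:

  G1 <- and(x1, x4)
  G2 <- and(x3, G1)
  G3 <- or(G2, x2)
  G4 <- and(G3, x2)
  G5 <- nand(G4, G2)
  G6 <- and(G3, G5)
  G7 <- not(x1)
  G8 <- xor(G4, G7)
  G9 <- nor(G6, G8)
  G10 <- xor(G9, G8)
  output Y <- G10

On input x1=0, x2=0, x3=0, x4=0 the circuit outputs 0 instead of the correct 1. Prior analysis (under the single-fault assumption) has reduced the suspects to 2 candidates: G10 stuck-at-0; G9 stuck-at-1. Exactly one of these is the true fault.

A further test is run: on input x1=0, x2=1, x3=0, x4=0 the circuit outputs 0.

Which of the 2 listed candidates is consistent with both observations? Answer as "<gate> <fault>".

Evaluate each candidate on input x1=0, x2=1, x3=0, x4=0:
  G10 stuck-at-0: G1=0, G2=0, G3=1, G4=1, G5=1, G6=1, G7=1, G8=0, G9=0, G10=0 [stuck-at-0] → 0 — matches
  G9 stuck-at-1: G1=0, G2=0, G3=1, G4=1, G5=1, G6=1, G7=1, G8=0, G9=1 [stuck-at-1], G10=1 → 1 — eliminated
Only G10 stuck-at-0 reproduces the observed 0.

G10 stuck-at-0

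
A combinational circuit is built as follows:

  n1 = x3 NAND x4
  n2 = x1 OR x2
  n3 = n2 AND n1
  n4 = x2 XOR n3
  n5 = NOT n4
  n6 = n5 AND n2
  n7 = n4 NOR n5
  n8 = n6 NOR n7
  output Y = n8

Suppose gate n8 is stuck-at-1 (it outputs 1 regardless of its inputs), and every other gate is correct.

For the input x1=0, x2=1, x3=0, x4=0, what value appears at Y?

Propagate with n8 forced: n1=1, n2=1, n3=1, n4=0, n5=1, n6=1, n7=0, n8=1 [stuck-at-1].
So Y = 1. (Without the fault it would be 0.)

1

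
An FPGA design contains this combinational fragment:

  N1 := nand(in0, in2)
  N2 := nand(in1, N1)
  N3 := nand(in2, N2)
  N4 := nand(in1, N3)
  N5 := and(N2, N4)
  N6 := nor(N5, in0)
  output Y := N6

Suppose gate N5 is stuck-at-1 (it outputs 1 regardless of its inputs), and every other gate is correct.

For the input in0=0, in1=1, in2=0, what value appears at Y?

0

Propagate with N5 forced: N1=1, N2=0, N3=1, N4=0, N5=1 [stuck-at-1], N6=0.
So Y = 0. (Without the fault it would be 1.)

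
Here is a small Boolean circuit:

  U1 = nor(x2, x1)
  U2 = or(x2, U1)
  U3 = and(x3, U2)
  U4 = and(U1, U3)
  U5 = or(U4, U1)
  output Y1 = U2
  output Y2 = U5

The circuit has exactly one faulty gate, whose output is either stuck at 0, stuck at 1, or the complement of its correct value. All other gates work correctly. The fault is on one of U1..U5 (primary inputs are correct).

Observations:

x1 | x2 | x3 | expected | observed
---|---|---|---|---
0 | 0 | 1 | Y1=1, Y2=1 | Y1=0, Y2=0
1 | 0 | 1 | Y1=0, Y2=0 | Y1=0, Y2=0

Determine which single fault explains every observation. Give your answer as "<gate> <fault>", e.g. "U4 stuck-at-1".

U1 stuck-at-0

Fault-free values for test 1 (x1=0, x2=0, x3=1): U1=1, U2=1, U3=1, U4=1, U5=1, giving Y1=1, Y2=1. Observed Y1=0, Y2=0.
Test 1: faults giving observed Y1=0, Y2=0 are {U1 stuck-at-0, U1 inverted output}.
Test 2 (x1=1, x2=0, x3=1): fault-free U1=0, U2=0, U3=0, U4=0, U5=0 → Y1=0, Y2=0; observed Y1=0, Y2=0. Eliminates U1 inverted output.
Only U1 stuck-at-0 is consistent with every test.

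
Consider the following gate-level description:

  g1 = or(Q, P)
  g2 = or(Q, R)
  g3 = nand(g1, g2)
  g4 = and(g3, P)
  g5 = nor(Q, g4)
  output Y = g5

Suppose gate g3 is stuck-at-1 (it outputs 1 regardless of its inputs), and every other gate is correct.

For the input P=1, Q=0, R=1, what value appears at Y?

0

Propagate with g3 forced: g1=1, g2=1, g3=1 [stuck-at-1], g4=1, g5=0.
So Y = 0. (Without the fault it would be 1.)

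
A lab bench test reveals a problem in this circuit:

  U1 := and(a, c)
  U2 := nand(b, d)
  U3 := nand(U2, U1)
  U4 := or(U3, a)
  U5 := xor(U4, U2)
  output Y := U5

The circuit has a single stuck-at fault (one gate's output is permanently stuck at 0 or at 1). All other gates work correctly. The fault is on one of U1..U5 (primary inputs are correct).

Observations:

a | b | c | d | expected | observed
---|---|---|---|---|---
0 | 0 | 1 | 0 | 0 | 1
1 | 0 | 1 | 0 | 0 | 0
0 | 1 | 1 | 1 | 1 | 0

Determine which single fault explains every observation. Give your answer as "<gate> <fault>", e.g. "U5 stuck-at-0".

Fault-free values for test 1 (a=0, b=0, c=1, d=0): U1=0, U2=1, U3=1, U4=1, U5=0, giving Y=0. Observed 1.
Test 1: faults giving observed 1 are {U1 stuck-at-1, U2 stuck-at-0, U3 stuck-at-0, U4 stuck-at-0, U5 stuck-at-1}.
Test 2 (a=1, b=0, c=1, d=0): fault-free U1=1, U2=1, U3=0, U4=1, U5=0 → 0; observed 0. Eliminates U2 stuck-at-0, U4 stuck-at-0, U5 stuck-at-1.
Test 3 (a=0, b=1, c=1, d=1): fault-free U1=0, U2=0, U3=1, U4=1, U5=1 → 1; observed 0. Eliminates U1 stuck-at-1.
Only U3 stuck-at-0 is consistent with every test.

U3 stuck-at-0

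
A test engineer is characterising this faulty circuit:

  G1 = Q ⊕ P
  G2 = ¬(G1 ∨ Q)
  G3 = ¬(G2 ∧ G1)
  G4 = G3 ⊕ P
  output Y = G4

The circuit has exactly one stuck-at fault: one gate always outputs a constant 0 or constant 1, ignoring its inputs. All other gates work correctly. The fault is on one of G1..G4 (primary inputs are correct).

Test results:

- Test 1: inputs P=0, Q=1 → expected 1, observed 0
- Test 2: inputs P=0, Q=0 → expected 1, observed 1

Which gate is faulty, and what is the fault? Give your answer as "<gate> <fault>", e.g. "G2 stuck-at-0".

G2 stuck-at-1

Fault-free values for test 1 (P=0, Q=1): G1=1, G2=0, G3=1, G4=1, giving Y=1. Observed 0.
Test 1: faults giving observed 0 are {G2 stuck-at-1, G3 stuck-at-0, G4 stuck-at-0}.
Test 2 (P=0, Q=0): fault-free G1=0, G2=1, G3=1, G4=1 → 1; observed 1. Eliminates G3 stuck-at-0, G4 stuck-at-0.
Only G2 stuck-at-1 is consistent with every test.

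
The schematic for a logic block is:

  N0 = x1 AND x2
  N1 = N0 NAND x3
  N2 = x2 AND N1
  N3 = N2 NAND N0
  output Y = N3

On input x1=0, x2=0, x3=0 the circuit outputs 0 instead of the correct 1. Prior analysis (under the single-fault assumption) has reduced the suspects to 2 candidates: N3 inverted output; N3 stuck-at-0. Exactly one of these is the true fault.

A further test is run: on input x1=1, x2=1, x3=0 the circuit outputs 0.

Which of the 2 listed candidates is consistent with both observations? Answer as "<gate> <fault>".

N3 stuck-at-0

Evaluate each candidate on input x1=1, x2=1, x3=0:
  N3 inverted output: N0=1, N1=1, N2=1, N3=1 [inverted output] → 1 — eliminated
  N3 stuck-at-0: N0=1, N1=1, N2=1, N3=0 [stuck-at-0] → 0 — matches
Only N3 stuck-at-0 reproduces the observed 0.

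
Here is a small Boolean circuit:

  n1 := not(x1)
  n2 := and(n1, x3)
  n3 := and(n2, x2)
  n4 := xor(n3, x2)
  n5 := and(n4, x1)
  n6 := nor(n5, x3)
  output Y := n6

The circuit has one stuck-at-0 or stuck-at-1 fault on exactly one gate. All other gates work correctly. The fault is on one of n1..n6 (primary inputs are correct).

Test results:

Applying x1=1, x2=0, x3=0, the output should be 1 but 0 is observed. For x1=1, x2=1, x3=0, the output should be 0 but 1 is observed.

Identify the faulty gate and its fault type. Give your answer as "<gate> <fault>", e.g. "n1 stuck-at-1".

n3 stuck-at-1

Fault-free values for test 1 (x1=1, x2=0, x3=0): n1=0, n2=0, n3=0, n4=0, n5=0, n6=1, giving Y=1. Observed 0.
Test 1: faults giving observed 0 are {n3 stuck-at-1, n4 stuck-at-1, n5 stuck-at-1, n6 stuck-at-0}.
Test 2 (x1=1, x2=1, x3=0): fault-free n1=0, n2=0, n3=0, n4=1, n5=1, n6=0 → 0; observed 1. Eliminates n4 stuck-at-1, n5 stuck-at-1, n6 stuck-at-0.
Only n3 stuck-at-1 is consistent with every test.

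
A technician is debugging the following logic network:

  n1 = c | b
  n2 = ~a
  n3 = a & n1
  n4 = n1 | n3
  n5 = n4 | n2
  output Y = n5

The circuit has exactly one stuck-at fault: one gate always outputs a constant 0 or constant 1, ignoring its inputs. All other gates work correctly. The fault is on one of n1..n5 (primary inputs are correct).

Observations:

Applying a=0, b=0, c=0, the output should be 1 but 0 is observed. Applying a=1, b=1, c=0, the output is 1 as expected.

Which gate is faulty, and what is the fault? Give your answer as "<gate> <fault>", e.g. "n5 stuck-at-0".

n2 stuck-at-0

Fault-free values for test 1 (a=0, b=0, c=0): n1=0, n2=1, n3=0, n4=0, n5=1, giving Y=1. Observed 0.
Test 1: faults giving observed 0 are {n2 stuck-at-0, n5 stuck-at-0}.
Test 2 (a=1, b=1, c=0): fault-free n1=1, n2=0, n3=1, n4=1, n5=1 → 1; observed 1. Eliminates n5 stuck-at-0.
Only n2 stuck-at-0 is consistent with every test.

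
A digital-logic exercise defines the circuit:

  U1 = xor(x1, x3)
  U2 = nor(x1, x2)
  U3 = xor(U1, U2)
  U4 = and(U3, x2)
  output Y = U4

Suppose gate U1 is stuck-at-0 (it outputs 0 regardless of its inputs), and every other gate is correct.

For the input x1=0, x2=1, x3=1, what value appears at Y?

Propagate with U1 forced: U1=0 [stuck-at-0], U2=0, U3=0, U4=0.
So Y = 0. (Without the fault it would be 1.)

0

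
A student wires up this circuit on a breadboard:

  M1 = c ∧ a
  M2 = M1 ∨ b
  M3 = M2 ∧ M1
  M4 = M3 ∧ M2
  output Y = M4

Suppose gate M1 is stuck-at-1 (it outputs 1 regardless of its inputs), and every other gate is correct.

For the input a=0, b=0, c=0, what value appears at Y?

Propagate with M1 forced: M1=1 [stuck-at-1], M2=1, M3=1, M4=1.
So Y = 1. (Without the fault it would be 0.)

1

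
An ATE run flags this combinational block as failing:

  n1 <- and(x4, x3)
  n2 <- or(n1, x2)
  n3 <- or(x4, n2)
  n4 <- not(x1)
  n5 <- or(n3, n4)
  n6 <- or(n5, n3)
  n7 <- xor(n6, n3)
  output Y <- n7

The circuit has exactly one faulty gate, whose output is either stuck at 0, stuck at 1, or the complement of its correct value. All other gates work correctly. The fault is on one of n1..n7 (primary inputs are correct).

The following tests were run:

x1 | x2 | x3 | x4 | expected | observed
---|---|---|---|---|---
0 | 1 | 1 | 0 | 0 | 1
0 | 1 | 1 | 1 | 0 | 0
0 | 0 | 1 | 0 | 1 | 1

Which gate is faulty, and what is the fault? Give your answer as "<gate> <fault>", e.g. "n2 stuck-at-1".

n2 stuck-at-0

Fault-free values for test 1 (x1=0, x2=1, x3=1, x4=0): n1=0, n2=1, n3=1, n4=1, n5=1, n6=1, n7=0, giving Y=0. Observed 1.
Test 1: faults giving observed 1 are {n2 stuck-at-0, n2 inverted output, n3 stuck-at-0, n3 inverted output, n6 stuck-at-0, n6 inverted output, n7 stuck-at-1, n7 inverted output}.
Test 2 (x1=0, x2=1, x3=1, x4=1): fault-free n1=1, n2=1, n3=1, n4=1, n5=1, n6=1, n7=0 → 0; observed 0. Eliminates n3 stuck-at-0, n3 inverted output, n6 stuck-at-0, n6 inverted output, n7 stuck-at-1, n7 inverted output.
Test 3 (x1=0, x2=0, x3=1, x4=0): fault-free n1=0, n2=0, n3=0, n4=1, n5=1, n6=1, n7=1 → 1; observed 1. Eliminates n2 inverted output.
Only n2 stuck-at-0 is consistent with every test.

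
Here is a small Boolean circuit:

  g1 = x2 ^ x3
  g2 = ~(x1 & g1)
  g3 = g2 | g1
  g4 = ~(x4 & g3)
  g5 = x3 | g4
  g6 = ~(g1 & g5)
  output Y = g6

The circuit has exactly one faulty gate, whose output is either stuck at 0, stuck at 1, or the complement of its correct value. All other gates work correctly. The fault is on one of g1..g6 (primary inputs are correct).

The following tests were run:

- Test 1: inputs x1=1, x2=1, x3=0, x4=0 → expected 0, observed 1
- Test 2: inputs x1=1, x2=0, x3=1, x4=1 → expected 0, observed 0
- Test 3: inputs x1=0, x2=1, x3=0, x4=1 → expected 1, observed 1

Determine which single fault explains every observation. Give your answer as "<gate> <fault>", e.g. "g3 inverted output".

g4 stuck-at-0

Fault-free values for test 1 (x1=1, x2=1, x3=0, x4=0): g1=1, g2=0, g3=1, g4=1, g5=1, g6=0, giving Y=0. Observed 1.
Test 1: faults giving observed 1 are {g1 stuck-at-0, g1 inverted output, g4 stuck-at-0, g4 inverted output, g5 stuck-at-0, g5 inverted output, g6 stuck-at-1, g6 inverted output}.
Test 2 (x1=1, x2=0, x3=1, x4=1): fault-free g1=1, g2=0, g3=1, g4=0, g5=1, g6=0 → 0; observed 0. Eliminates g1 stuck-at-0, g1 inverted output, g5 stuck-at-0, g5 inverted output, g6 stuck-at-1, g6 inverted output.
Test 3 (x1=0, x2=1, x3=0, x4=1): fault-free g1=1, g2=1, g3=1, g4=0, g5=0, g6=1 → 1; observed 1. Eliminates g4 inverted output.
Only g4 stuck-at-0 is consistent with every test.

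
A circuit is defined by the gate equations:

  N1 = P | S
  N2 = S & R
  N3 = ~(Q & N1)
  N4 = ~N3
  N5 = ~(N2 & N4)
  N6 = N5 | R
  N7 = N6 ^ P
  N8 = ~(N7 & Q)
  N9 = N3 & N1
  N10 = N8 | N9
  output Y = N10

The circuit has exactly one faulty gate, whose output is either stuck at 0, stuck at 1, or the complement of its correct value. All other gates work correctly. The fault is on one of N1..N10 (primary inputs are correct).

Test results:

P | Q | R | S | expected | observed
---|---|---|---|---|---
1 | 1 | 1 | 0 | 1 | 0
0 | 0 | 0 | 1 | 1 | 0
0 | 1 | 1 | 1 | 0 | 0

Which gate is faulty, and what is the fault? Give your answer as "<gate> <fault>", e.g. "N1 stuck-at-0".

Fault-free values for test 1 (P=1, Q=1, R=1, S=0): N1=1, N2=0, N3=0, N4=1, N5=1, N6=1, N7=0, N8=1, N9=0, N10=1, giving Y=1. Observed 0.
Test 1: faults giving observed 0 are {N6 stuck-at-0, N6 inverted output, N7 stuck-at-1, N7 inverted output, N8 stuck-at-0, N8 inverted output, N10 stuck-at-0, N10 inverted output}.
Test 2 (P=0, Q=0, R=0, S=1): fault-free N1=1, N2=0, N3=1, N4=0, N5=1, N6=1, N7=1, N8=1, N9=1, N10=1 → 1; observed 0. Eliminates N6 stuck-at-0, N6 inverted output, N7 stuck-at-1, N7 inverted output, N8 stuck-at-0, N8 inverted output.
Test 3 (P=0, Q=1, R=1, S=1): fault-free N1=1, N2=1, N3=0, N4=1, N5=0, N6=1, N7=1, N8=0, N9=0, N10=0 → 0; observed 0. Eliminates N10 inverted output.
Only N10 stuck-at-0 is consistent with every test.

N10 stuck-at-0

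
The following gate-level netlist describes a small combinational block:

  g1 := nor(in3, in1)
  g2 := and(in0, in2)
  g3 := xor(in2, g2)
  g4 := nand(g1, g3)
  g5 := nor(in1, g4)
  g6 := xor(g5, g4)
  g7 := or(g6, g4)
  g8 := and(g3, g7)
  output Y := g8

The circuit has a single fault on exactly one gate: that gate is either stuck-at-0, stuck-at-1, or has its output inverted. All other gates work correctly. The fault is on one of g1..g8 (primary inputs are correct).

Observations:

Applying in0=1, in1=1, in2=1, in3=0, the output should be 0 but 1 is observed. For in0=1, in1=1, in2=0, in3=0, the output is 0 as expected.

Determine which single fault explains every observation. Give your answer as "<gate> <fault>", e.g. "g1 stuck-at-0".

g2 stuck-at-0

Fault-free values for test 1 (in0=1, in1=1, in2=1, in3=0): g1=0, g2=1, g3=0, g4=1, g5=0, g6=1, g7=1, g8=0, giving Y=0. Observed 1.
Test 1: faults giving observed 1 are {g2 stuck-at-0, g2 inverted output, g3 stuck-at-1, g3 inverted output, g8 stuck-at-1, g8 inverted output}.
Test 2 (in0=1, in1=1, in2=0, in3=0): fault-free g1=0, g2=0, g3=0, g4=1, g5=0, g6=1, g7=1, g8=0 → 0; observed 0. Eliminates g2 inverted output, g3 stuck-at-1, g3 inverted output, g8 stuck-at-1, g8 inverted output.
Only g2 stuck-at-0 is consistent with every test.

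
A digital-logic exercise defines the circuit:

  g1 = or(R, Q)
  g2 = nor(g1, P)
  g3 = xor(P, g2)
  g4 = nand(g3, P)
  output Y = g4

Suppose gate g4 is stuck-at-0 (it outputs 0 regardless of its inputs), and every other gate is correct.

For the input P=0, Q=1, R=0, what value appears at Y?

0

Propagate with g4 forced: g1=1, g2=0, g3=0, g4=0 [stuck-at-0].
So Y = 0. (Without the fault it would be 1.)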